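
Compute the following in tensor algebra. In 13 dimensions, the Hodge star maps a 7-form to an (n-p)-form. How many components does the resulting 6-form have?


The Hodge dual of a p-form on an n-dimensional manifold is an (n-p)-form.
n = 13, p = 7, so dual degree = 13 - 7 = 6
The number of components is C(n, n-p) = C(13, 6) = 1716

1716


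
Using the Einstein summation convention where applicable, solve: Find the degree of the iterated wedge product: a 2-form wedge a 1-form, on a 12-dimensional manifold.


The degree of a wedge product is the sum of the degrees of the individual forms.
Degrees: 2, 1
Total degree = 2 + 1 = 3

3


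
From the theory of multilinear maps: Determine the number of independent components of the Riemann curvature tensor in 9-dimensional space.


The Riemann tensor in d dimensions has d^2(d^2 - 1)/12 independent components.
d = 9, so d^2 = 81
d^2 - 1 = 80
d^2(d^2 - 1) = 81 * 80 = 6480
Divide by 12: 6480 / 12 = 540

540


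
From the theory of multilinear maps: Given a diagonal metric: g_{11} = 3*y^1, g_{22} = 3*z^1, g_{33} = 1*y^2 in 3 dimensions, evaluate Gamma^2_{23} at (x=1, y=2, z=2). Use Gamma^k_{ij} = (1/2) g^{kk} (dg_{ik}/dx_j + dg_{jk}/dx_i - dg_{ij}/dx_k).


For a diagonal metric, Gamma^k_{ij} = (1/2) g^{kk} (dg_{ik}/dx_j + dg_{jk}/dx_i - dg_{ij}/dx_k).
The metric is diagonal, so g_{ab} = 0 for a != b.
At the given point: g_{11} = 6, g_{22} = 6, g_{33} = 4
g^{22} = 1/6
dg_{22}/dx_3 = dg_{22}/dx_3 = 3
dg_{32}/dx_2 = 0 (off-diagonal)
dg_{23}/dx_2 = 0 (off-diagonal)
Numerator = 3 + 0 - 0 = 3
Gamma^2_{23} = 3 / (2 * 6) = 1/4

1/4


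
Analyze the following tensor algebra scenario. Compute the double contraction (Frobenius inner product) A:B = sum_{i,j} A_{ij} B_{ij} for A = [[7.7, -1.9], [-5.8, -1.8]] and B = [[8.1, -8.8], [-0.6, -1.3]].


A:B = sum over all i,j of A_{ij} * B_{ij}.
Row 1: 7.7*8.1=62.37, -1.9*-8.8=16.72 => row sum = 79.09
Row 2: -5.8*-0.6=3.48, -1.8*-1.3=2.34 => row sum = 5.82
Total = 79.09 + 5.82 = 84.91

84.91


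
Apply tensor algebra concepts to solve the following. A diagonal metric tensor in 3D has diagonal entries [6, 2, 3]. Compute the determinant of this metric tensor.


For a diagonal metric, the determinant is the product of diagonal entries.
Diagonal entries: 6, 2, 3
det(g) = 6 * 2 * 3 = 36

36


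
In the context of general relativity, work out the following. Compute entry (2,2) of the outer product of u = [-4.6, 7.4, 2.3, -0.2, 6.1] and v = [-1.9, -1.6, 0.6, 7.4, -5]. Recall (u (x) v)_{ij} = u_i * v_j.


The outer product entry T_{ij} = u_i * v_j.
We need i=2, j=2.
u_2 = 7.4, v_2 = -1.6
T_{2,2} = 7.4 * -1.6 = -11.84

-11.84


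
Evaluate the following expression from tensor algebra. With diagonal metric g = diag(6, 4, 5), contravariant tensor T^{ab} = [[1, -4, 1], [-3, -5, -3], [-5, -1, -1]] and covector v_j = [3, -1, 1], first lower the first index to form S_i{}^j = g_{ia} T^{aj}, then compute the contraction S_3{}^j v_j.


Step 1: lower the first index. For a diagonal metric, g_{ia} T^{aj} = g_{ii} T^{ij} (no sum on i).
g_{33} = 5
S_3{}^1 = 5 * T^{31} = 5 * -5 = -25
S_3{}^2 = 5 * T^{32} = 5 * -1 = -5
S_3{}^3 = 5 * T^{33} = 5 * -1 = -5
Step 2: contract S_3{}^j with v_j.
S_3{}^1 * v_1 = -25 * 3 = -75
S_3{}^2 * v_2 = -5 * -1 = 5
S_3{}^3 * v_3 = -5 * 1 = -5
Result = -75 + 5 + -5 = -75

-75


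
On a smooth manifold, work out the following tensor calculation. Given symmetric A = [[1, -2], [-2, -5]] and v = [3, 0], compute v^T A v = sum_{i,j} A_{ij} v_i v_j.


First compute Av:
(Av)_1 = 1*3 + -2*0 = 3
(Av)_2 = -2*3 + -5*0 = -6
Av = [3, -6]
Then v^T (Av) = 3*3 + 0*-6
= 9 + 0 = 9

9


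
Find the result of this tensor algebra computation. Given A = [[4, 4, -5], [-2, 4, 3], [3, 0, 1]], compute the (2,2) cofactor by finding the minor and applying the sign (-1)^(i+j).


To find cofactor C_{22}, delete row 2 and column 2.
The resulting 2x2 submatrix is: [[4, -5], [3, 1]]
Minor M_{22} = 4*1 - -5*3
  = 4 - -15 = 19
Sign = (-1)^(2+2) = (-1)^4 = 1
Cofactor C_{22} = 1 * 19 = 19

19


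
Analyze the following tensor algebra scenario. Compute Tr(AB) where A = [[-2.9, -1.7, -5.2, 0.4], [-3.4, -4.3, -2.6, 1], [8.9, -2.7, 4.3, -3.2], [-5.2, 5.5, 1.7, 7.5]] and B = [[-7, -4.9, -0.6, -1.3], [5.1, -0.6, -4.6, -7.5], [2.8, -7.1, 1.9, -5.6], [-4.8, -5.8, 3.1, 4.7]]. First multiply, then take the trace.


Tr(AB) = sum_i (AB)_{ii} where (AB)_{ii} = sum_k A_{ik} B_{ki}.
(AB)_{11} = -2.9*-7 + -1.7*5.1 + -5.2*2.8 + 0.4*-4.8 = -4.85
(AB)_{22} = -3.4*-4.9 + -4.3*-0.6 + -2.6*-7.1 + 1*-5.8 = 31.9
(AB)_{33} = 8.9*-0.6 + -2.7*-4.6 + 4.3*1.9 + -3.2*3.1 = 5.33
(AB)_{44} = -5.2*-1.3 + 5.5*-7.5 + 1.7*-5.6 + 7.5*4.7 = -8.76
Tr(AB) = -4.85 + 31.9 + 5.33 + -8.76 = 23.62

23.62


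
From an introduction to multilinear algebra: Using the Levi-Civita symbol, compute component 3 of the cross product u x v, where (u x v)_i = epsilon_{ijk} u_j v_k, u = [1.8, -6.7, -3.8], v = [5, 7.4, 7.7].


(u x v)_3 = sum_{j,k} epsilon_{3jk} u_j v_k. Only permutations of (1,2,3) contribute; the two non-zero terms are:
eps_{312} u_1 v_2 = 1 * 1.8 * 7.4 = 13.32
eps_{321} u_2 v_1 = -1 * -6.7 * 5 = 33.5
(u x v)_3 = 46.82

46.82


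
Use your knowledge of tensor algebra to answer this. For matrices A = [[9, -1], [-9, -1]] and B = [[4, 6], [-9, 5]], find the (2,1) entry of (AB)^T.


(AB)^T_{ij} = (AB)_{ji} = sum_k A_{jk} B_{ki}.
For i=2, j=1 we need (AB)_{12}:
A_{11} * B_{12} = 9 * 6 = 54
A_{12} * B_{22} = -1 * 5 = -5
Sum = 54 + -5 = 49

49


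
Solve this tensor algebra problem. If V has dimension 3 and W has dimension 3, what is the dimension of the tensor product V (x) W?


The dimension of a tensor product is the product of dimensions.
dim(V) = 3, dim(W) = 3
dim(V (x) W) = 3 * 3 = 9

9


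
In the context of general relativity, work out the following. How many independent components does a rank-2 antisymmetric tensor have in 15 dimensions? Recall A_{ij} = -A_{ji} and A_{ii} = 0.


An antisymmetric rank-2 tensor satisfies A_{ij} = -A_{ji}, so diagonal entries are zero.
The independent components are the upper-triangular entries: C(n, 2) = n(n-1)/2.
n = 15
C(15, 2) = 15 * 14 / 2 = 210 / 2 = 105

105


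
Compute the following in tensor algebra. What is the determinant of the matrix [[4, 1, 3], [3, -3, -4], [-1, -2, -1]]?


Expanding along the first row, det(A) = a11*M_11 - a12*M_12 + a13*M_13, where M_1j is the (1,j) minor.
Minor M_11 = -3*-1 - -4*-2 = -5
Minor M_12 = 3*-1 - -4*-1 = -7
Minor M_13 = 3*-2 - -3*-1 = -9
det = 4*(-5) - 1*(-7) + 3*(-9)
    = -20 - -7 + -27
    = -40

-40


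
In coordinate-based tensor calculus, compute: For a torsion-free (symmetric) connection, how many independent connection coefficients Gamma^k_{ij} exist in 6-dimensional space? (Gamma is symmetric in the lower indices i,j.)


Christoffel symbols Gamma^k_{ij} are symmetric in i,j, so there are d * d(d+1)/2 independent symbols.
d = 6
d(d+1)/2 = 6 * 7 / 2 = 21
Total = 6 * 21 = 126

126


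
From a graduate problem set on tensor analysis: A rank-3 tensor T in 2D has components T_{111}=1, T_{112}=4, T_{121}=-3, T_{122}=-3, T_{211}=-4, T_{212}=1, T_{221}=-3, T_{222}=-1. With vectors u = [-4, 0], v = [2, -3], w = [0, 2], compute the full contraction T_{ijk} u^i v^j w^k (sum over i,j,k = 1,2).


S = sum over i,j,k of T_{ijk} u_i v_j w_k. Expanding all 8 terms:
T_{111}*u_1*v_1*w_1 = 1*-4*2*0 = 0  (running total: 0)
T_{112}*u_1*v_1*w_2 = 4*-4*2*2 = -64  (running total: -64)
T_{121}*u_1*v_2*w_1 = -3*-4*-3*0 = 0  (running total: -64)
T_{122}*u_1*v_2*w_2 = -3*-4*-3*2 = -72  (running total: -136)
T_{211}*u_2*v_1*w_1 = -4*0*2*0 = 0  (running total: -136)
T_{212}*u_2*v_1*w_2 = 1*0*2*2 = 0  (running total: -136)
T_{221}*u_2*v_2*w_1 = -3*0*-3*0 = 0  (running total: -136)
T_{222}*u_2*v_2*w_2 = -1*0*-3*2 = 0  (running total: -136)
S = -136

-136


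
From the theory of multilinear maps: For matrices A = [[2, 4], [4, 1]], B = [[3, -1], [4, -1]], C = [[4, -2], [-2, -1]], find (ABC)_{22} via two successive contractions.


(ABC)_{22} = sum_m (AB)_{2m} C_{m2}. First compute row 2 of AB.
(AB)_{21} = 4*3 + 1*4 = 16
(AB)_{22} = 4*-1 + 1*-1 = -5
Now contract with column 2 of C:
(AB)_{21} * C_{12} = 16 * -2 = -32
(AB)_{22} * C_{22} = -5 * -1 = 5
(ABC)_{22} = -32 + 5 = -27

-27


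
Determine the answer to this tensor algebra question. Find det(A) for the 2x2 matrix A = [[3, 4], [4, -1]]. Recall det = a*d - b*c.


For a 2x2 matrix [[a, b], [c, d]], det = a*d - b*c.
a = 3, b = 4, c = 4, d = -1
a*d = 3 * -1 = -3
b*c = 4 * 4 = 16
det = -3 - 16 = -19

-19


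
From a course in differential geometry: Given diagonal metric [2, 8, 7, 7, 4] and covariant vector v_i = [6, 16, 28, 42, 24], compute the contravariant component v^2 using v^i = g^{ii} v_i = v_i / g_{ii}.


To raise an index with a diagonal metric: v^i = v_i / g_{ii}.
For index 2: v_2 = 16, g_{22} = 8
v^2 = 16 / 8 = 2

2


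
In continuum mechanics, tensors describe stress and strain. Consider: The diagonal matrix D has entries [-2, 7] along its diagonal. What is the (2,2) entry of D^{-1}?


For a diagonal matrix, the inverse has entries (D^{-1})_{ii} = 1/d_{ii}.
The diagonal entries are: d_{11} = -2, d_{22} = 7
We need (D^{-1})_{22} = 1/d_{22} = 1/7 = 1/7

1/7


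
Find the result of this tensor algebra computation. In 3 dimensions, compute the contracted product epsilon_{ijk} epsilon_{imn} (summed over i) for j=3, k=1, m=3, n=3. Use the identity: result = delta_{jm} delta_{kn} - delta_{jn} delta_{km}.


Using the identity: epsilon_{ijk} epsilon_{imn} = delta_{jm} delta_{kn} - delta_{jn} delta_{km}.
delta_{33} = 1
delta_{13} = 0
delta_{33} = 1
delta_{13} = 0
Result = 1 * 0 - 1 * 0 = 0 - 0 = 0

0


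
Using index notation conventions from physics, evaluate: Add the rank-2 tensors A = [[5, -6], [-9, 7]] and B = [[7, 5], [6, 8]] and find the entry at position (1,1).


Tensor addition is component-wise: (A + B)_{ij} = A_{ij} + B_{ij}.
A_{11} = 5
B_{11} = 7
(A + B)_{11} = 5 + 7 = 12

12


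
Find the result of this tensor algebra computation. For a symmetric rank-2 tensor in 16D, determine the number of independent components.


A symmetric rank-2 tensor in d dimensions has d(d+1)/2 independent components.
d = 16
d(d+1)/2 = 16 * 17 / 2 = 272 / 2 = 136

136


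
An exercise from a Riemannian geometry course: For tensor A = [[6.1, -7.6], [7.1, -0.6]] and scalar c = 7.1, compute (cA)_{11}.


Scalar multiplication: (cA)_{ij} = c * A_{ij}.
c = 7.1
A_{11} = 6.1
(cA)_{11} = 7.1 * 6.1 = 43.31

43.31


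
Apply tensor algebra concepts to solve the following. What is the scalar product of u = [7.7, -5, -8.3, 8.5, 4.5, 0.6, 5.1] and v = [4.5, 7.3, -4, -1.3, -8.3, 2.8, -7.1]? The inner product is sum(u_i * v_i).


The inner product u . v = sum of u_i * v_i.
Term-by-term: 7.7 * 4.5, -5 * 7.3, -8.3 * -4, 8.5 * -1.3, 4.5 * -8.3, 0.6 * 2.8, 5.1 * -7.1
Products: 34.65, -36.5, 33.2, -11.05, -37.35, 1.68, -36.21
Sum = 34.65 + -36.5 + 33.2 + -11.05 + -37.35 + 1.68 + -36.21 = -51.58

-51.58


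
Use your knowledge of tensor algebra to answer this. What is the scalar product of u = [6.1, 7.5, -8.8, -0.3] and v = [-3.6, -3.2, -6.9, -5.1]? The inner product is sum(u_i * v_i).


The inner product u . v = sum of u_i * v_i.
Term-by-term: 6.1 * -3.6, 7.5 * -3.2, -8.8 * -6.9, -0.3 * -5.1
Products: -21.96, -24, 60.72, 1.53
Sum = -21.96 + -24 + 60.72 + 1.53 = 16.29

16.29


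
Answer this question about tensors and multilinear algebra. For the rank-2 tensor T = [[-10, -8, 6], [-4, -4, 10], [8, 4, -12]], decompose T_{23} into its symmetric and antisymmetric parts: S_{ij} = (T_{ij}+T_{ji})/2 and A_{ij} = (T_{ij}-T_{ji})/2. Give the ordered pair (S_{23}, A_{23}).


T_{23} = 10
T_{32} = 4
S_{23} = (10 + 4)/2 = 14/2 = 7
A_{23} = (10 - 4)/2 = 6/2 = 3
Check: S + A = 7 + 3 = 10 = T_{23}.

(7, 3)


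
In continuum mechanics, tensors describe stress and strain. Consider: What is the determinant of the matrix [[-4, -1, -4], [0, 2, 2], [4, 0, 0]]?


Expanding along the first row, det(A) = a11*M_11 - a12*M_12 + a13*M_13, where M_1j is the (1,j) minor.
Minor M_11 = 2*0 - 2*0 = 0
Minor M_12 = 0*0 - 2*4 = -8
Minor M_13 = 0*0 - 2*4 = -8
det = -4*(0) - -1*(-8) + -4*(-8)
    = 0 - 8 + 32
    = 24

24


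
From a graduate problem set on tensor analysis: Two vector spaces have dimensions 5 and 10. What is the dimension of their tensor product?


The dimension of a tensor product is the product of dimensions.
dim(V) = 5, dim(W) = 10
dim(V (x) W) = 5 * 10 = 50

50


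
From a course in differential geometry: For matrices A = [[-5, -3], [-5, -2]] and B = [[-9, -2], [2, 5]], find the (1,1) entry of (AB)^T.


(AB)^T_{ij} = (AB)_{ji} = sum_k A_{jk} B_{ki}.
For i=1, j=1 we need (AB)_{11}:
A_{11} * B_{11} = -5 * -9 = 45
A_{12} * B_{21} = -3 * 2 = -6
Sum = 45 + -6 = 39

39


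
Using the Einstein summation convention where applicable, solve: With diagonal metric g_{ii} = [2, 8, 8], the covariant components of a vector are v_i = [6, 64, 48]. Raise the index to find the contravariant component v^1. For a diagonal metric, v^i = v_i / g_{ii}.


To raise an index with a diagonal metric: v^i = v_i / g_{ii}.
For index 1: v_1 = 6, g_{11} = 2
v^1 = 6 / 2 = 3

3


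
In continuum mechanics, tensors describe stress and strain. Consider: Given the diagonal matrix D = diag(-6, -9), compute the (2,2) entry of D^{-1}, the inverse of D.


For a diagonal matrix, the inverse has entries (D^{-1})_{ii} = 1/d_{ii}.
The diagonal entries are: d_{11} = -6, d_{22} = -9
We need (D^{-1})_{22} = 1/d_{22} = 1/-9 = -1/9

-1/9


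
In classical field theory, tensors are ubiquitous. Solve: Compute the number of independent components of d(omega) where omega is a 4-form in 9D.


The exterior derivative of a p-form is a (p+1)-form.
Its number of independent components is C(n, p+1).
n = 9, p+1 = 5
C(9, 5) = 126

126


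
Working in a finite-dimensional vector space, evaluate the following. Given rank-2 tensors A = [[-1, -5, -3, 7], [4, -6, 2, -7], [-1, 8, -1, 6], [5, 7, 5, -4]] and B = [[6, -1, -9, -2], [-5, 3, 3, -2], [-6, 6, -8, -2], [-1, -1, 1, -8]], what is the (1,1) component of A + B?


Tensor addition is component-wise: (A + B)_{ij} = A_{ij} + B_{ij}.
A_{11} = -1
B_{11} = 6
(A + B)_{11} = -1 + 6 = 5

5


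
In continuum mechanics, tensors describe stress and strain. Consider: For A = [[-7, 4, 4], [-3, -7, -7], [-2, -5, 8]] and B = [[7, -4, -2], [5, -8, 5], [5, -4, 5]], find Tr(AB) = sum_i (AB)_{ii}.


Tr(AB) = sum_i (AB)_{ii} where (AB)_{ii} = sum_k A_{ik} B_{ki}.
(AB)_{11} = -7*7 + 4*5 + 4*5 = -9
(AB)_{22} = -3*-4 + -7*-8 + -7*-4 = 96
(AB)_{33} = -2*-2 + -5*5 + 8*5 = 19
Tr(AB) = -9 + 96 + 19 = 106

106


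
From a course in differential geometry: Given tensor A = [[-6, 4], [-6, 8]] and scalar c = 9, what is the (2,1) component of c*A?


Scalar multiplication: (cA)_{ij} = c * A_{ij}.
c = 9
A_{21} = -6
(cA)_{21} = 9 * -6 = -54

-54


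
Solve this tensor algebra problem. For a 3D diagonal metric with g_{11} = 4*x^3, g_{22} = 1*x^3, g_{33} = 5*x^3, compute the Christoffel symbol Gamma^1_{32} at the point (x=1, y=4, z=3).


For a diagonal metric, Gamma^k_{ij} = (1/2) g^{kk} (dg_{ik}/dx_j + dg_{jk}/dx_i - dg_{ij}/dx_k).
The metric is diagonal, so g_{ab} = 0 for a != b.
At the given point: g_{11} = 4, g_{22} = 1, g_{33} = 5
g^{11} = 1/4
dg_{31}/dx_2 = 0 (off-diagonal)
dg_{21}/dx_3 = 0 (off-diagonal)
dg_{32}/dx_1 = 0 (off-diagonal)
Numerator = 0 + 0 - 0 = 0
Gamma^1_{32} = 0 / (2 * 4) = 0

0


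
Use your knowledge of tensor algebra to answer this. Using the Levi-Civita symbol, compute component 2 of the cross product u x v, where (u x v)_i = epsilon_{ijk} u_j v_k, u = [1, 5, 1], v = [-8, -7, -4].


(u x v)_2 = sum_{j,k} epsilon_{2jk} u_j v_k. Only permutations of (1,2,3) contribute; the two non-zero terms are:
eps_{213} u_1 v_3 = -1 * 1 * -4 = 4
eps_{231} u_3 v_1 = 1 * 1 * -8 = -8
(u x v)_2 = -4

-4


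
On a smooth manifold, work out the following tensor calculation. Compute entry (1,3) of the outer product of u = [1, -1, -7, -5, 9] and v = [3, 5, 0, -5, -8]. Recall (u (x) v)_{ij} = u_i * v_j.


The outer product entry T_{ij} = u_i * v_j.
We need i=1, j=3.
u_1 = 1, v_3 = 0
T_{1,3} = 1 * 0 = 0

0


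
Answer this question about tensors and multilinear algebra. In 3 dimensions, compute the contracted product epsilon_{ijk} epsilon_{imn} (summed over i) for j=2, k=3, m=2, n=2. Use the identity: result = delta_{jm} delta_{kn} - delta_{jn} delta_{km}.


Using the identity: epsilon_{ijk} epsilon_{imn} = delta_{jm} delta_{kn} - delta_{jn} delta_{km}.
delta_{22} = 1
delta_{32} = 0
delta_{22} = 1
delta_{32} = 0
Result = 1 * 0 - 1 * 0 = 0 - 0 = 0

0


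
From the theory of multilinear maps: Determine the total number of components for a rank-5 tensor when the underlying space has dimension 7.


The number of components of a rank-r tensor in d dimensions is d^r.
Here d = 7 and r = 5.
7^5 = 16807

16807


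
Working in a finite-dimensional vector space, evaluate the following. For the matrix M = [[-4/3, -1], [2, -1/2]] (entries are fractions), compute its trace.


The trace is the sum of diagonal entries.
Diagonal: M[1,1] = -4/3, M[2,2] = -1/2
Tr(M) = -4/3 + -1/2
Computing step by step:
After adding M[1,1]: -4/3
After adding M[2,2]: -11/6
Tr(M) = -11/6

-11/6


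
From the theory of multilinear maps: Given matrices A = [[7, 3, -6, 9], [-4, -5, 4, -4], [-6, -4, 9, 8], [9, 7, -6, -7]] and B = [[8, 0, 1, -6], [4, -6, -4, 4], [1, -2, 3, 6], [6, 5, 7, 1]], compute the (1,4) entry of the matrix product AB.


(AB)_{ij} = sum_k A_{ik} B_{kj}.
For i=1, j=4:
A_{11} * B_{14} = 7 * -6 = -42
A_{12} * B_{24} = 3 * 4 = 12
A_{13} * B_{34} = -6 * 6 = -36
A_{14} * B_{44} = 9 * 1 = 9
Sum = -42 + 12 + -36 + 9 = -57

-57


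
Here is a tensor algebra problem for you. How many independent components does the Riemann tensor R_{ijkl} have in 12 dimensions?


The Riemann tensor in d dimensions has d^2(d^2 - 1)/12 independent components.
d = 12, so d^2 = 144
d^2 - 1 = 143
d^2(d^2 - 1) = 144 * 143 = 20592
Divide by 12: 20592 / 12 = 1716

1716


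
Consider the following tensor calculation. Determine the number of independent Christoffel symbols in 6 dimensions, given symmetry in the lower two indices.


Christoffel symbols Gamma^k_{ij} are symmetric in i,j, so there are d * d(d+1)/2 independent symbols.
d = 6
d(d+1)/2 = 6 * 7 / 2 = 21
Total = 6 * 21 = 126

126


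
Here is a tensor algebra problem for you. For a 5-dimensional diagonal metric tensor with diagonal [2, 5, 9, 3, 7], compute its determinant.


For a diagonal metric, the determinant is the product of diagonal entries.
Diagonal entries: 2, 5, 9, 3, 7
det(g) = 2 * 5 * 9 * 3 * 7 = 1890

1890


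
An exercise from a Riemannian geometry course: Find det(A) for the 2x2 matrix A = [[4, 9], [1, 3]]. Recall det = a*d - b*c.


For a 2x2 matrix [[a, b], [c, d]], det = a*d - b*c.
a = 4, b = 9, c = 1, d = 3
a*d = 4 * 3 = 12
b*c = 9 * 1 = 9
det = 12 - 9 = 3

3


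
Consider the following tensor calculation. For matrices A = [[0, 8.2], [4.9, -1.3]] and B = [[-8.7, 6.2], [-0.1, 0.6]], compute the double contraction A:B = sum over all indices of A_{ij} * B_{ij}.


A:B = sum over all i,j of A_{ij} * B_{ij}.
Row 1: 0*-8.7=0, 8.2*6.2=50.84 => row sum = 50.84
Row 2: 4.9*-0.1=-0.49, -1.3*0.6=-0.78 => row sum = -1.27
Total = 50.84 + -1.27 = 49.57

49.57


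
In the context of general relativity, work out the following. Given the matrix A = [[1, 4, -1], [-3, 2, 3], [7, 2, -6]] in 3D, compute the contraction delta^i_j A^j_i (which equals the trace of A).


The contraction (trace) of a rank-2 tensor is the sum of its diagonal elements.
Diagonal entries: A[1,1] = 1, A[2,2] = 2, A[3,3] = -6
Tr(A) = 1 + 2 + -6 = -3

-3


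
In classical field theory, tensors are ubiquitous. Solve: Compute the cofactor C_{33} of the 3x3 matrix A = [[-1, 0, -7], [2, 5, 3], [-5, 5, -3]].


To find cofactor C_{33}, delete row 3 and column 3.
The resulting 2x2 submatrix is: [[-1, 0], [2, 5]]
Minor M_{33} = -1*5 - 0*2
  = -5 - 0 = -5
Sign = (-1)^(3+3) = (-1)^6 = 1
Cofactor C_{33} = 1 * -5 = -5

-5


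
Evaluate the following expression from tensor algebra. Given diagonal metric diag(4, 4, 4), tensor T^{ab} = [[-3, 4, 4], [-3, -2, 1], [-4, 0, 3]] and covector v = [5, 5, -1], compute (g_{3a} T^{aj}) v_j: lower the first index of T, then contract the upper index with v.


Step 1: lower the first index. For a diagonal metric, g_{ia} T^{aj} = g_{ii} T^{ij} (no sum on i).
g_{33} = 4
S_3{}^1 = 4 * T^{31} = 4 * -4 = -16
S_3{}^2 = 4 * T^{32} = 4 * 0 = 0
S_3{}^3 = 4 * T^{33} = 4 * 3 = 12
Step 2: contract S_3{}^j with v_j.
S_3{}^1 * v_1 = -16 * 5 = -80
S_3{}^2 * v_2 = 0 * 5 = 0
S_3{}^3 * v_3 = 12 * -1 = -12
Result = -80 + 0 + -12 = -92

-92


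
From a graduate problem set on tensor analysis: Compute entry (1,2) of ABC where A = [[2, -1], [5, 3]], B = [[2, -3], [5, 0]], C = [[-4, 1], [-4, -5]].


(ABC)_{12} = sum_m (AB)_{1m} C_{m2}. First compute row 1 of AB.
(AB)_{11} = 2*2 + -1*5 = -1
(AB)_{12} = 2*-3 + -1*0 = -6
Now contract with column 2 of C:
(AB)_{11} * C_{12} = -1 * 1 = -1
(AB)_{12} * C_{22} = -6 * -5 = 30
(ABC)_{12} = -1 + 30 = 29

29


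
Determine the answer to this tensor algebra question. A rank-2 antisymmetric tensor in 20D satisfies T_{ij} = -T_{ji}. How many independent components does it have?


An antisymmetric rank-2 tensor satisfies A_{ij} = -A_{ji}, so diagonal entries are zero.
The independent components are the upper-triangular entries: C(n, 2) = n(n-1)/2.
n = 20
C(20, 2) = 20 * 19 / 2 = 380 / 2 = 190

190


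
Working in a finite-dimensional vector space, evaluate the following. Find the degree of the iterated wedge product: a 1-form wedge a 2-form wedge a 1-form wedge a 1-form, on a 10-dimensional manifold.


The degree of a wedge product is the sum of the degrees of the individual forms.
Degrees: 1, 2, 1, 1
Total degree = 1 + 2 + 1 + 1 = 5

5


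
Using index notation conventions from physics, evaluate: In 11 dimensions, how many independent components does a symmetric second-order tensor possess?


A symmetric rank-2 tensor in d dimensions has d(d+1)/2 independent components.
d = 11
d(d+1)/2 = 11 * 12 / 2 = 132 / 2 = 66

66


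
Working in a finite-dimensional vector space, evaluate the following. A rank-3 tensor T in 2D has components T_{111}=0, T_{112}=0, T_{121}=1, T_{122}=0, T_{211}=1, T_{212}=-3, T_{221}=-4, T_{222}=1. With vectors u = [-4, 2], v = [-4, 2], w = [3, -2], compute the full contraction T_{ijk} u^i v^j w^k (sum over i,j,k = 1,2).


S = sum over i,j,k of T_{ijk} u_i v_j w_k. Expanding all 8 terms:
T_{111}*u_1*v_1*w_1 = 0*-4*-4*3 = 0  (running total: 0)
T_{112}*u_1*v_1*w_2 = 0*-4*-4*-2 = 0  (running total: 0)
T_{121}*u_1*v_2*w_1 = 1*-4*2*3 = -24  (running total: -24)
T_{122}*u_1*v_2*w_2 = 0*-4*2*-2 = 0  (running total: -24)
T_{211}*u_2*v_1*w_1 = 1*2*-4*3 = -24  (running total: -48)
T_{212}*u_2*v_1*w_2 = -3*2*-4*-2 = -48  (running total: -96)
T_{221}*u_2*v_2*w_1 = -4*2*2*3 = -48  (running total: -144)
T_{222}*u_2*v_2*w_2 = 1*2*2*-2 = -8  (running total: -152)
S = -152

-152


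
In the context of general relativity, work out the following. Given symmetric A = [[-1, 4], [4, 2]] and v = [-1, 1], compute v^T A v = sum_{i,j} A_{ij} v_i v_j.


First compute Av:
(Av)_1 = -1*-1 + 4*1 = 5
(Av)_2 = 4*-1 + 2*1 = -2
Av = [5, -2]
Then v^T (Av) = -1*5 + 1*-2
= -5 + -2 = -7

-7


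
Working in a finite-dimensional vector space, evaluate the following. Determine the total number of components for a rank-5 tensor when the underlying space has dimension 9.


The number of components of a rank-r tensor in d dimensions is d^r.
Here d = 9 and r = 5.
9^5 = 59049

59049


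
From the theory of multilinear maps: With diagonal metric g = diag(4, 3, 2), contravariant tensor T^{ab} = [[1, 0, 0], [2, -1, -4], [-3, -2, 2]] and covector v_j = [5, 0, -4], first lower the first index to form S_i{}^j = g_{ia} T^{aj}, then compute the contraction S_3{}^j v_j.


Step 1: lower the first index. For a diagonal metric, g_{ia} T^{aj} = g_{ii} T^{ij} (no sum on i).
g_{33} = 2
S_3{}^1 = 2 * T^{31} = 2 * -3 = -6
S_3{}^2 = 2 * T^{32} = 2 * -2 = -4
S_3{}^3 = 2 * T^{33} = 2 * 2 = 4
Step 2: contract S_3{}^j with v_j.
S_3{}^1 * v_1 = -6 * 5 = -30
S_3{}^2 * v_2 = -4 * 0 = 0
S_3{}^3 * v_3 = 4 * -4 = -16
Result = -30 + 0 + -16 = -46

-46


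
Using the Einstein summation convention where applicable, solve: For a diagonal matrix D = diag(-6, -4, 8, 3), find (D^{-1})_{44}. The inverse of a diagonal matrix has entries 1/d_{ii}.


For a diagonal matrix, the inverse has entries (D^{-1})_{ii} = 1/d_{ii}.
The diagonal entries are: d_{11} = -6, d_{22} = -4, d_{33} = 8, d_{44} = 3
We need (D^{-1})_{44} = 1/d_{44} = 1/3 = 1/3

1/3


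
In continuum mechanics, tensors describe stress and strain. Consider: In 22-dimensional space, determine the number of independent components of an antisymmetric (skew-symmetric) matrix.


An antisymmetric rank-2 tensor satisfies A_{ij} = -A_{ji}, so diagonal entries are zero.
The independent components are the upper-triangular entries: C(n, 2) = n(n-1)/2.
n = 22
C(22, 2) = 22 * 21 / 2 = 462 / 2 = 231

231


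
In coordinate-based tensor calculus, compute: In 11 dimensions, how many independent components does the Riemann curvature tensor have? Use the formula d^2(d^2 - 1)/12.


The Riemann tensor in d dimensions has d^2(d^2 - 1)/12 independent components.
d = 11, so d^2 = 121
d^2 - 1 = 120
d^2(d^2 - 1) = 121 * 120 = 14520
Divide by 12: 14520 / 12 = 1210

1210


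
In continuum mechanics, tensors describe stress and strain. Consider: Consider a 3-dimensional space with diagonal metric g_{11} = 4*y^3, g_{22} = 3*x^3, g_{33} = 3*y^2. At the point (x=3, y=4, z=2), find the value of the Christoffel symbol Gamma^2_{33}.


For a diagonal metric, Gamma^k_{ij} = (1/2) g^{kk} (dg_{ik}/dx_j + dg_{jk}/dx_i - dg_{ij}/dx_k).
The metric is diagonal, so g_{ab} = 0 for a != b.
At the given point: g_{11} = 256, g_{22} = 81, g_{33} = 48
g^{22} = 1/81
dg_{32}/dx_3 = 0 (off-diagonal)
dg_{32}/dx_3 = 0 (off-diagonal)
dg_{33}/dx_2 = dg_{33}/dx_2 = 24
Numerator = 0 + 0 - 24 = -24
Gamma^2_{33} = -24 / (2 * 81) = -4/27

-4/27


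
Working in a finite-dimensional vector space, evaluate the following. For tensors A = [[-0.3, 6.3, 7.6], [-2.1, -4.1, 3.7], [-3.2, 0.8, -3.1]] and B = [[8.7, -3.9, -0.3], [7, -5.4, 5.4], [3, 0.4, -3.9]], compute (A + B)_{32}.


Tensor addition is component-wise: (A + B)_{ij} = A_{ij} + B_{ij}.
A_{32} = 0.8
B_{32} = 0.4
(A + B)_{32} = 0.8 + 0.4 = 1.2

1.2


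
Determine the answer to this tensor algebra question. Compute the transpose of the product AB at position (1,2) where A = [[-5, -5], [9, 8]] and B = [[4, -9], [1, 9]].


(AB)^T_{ij} = (AB)_{ji} = sum_k A_{jk} B_{ki}.
For i=1, j=2 we need (AB)_{21}:
A_{21} * B_{11} = 9 * 4 = 36
A_{22} * B_{21} = 8 * 1 = 8
Sum = 36 + 8 = 44

44


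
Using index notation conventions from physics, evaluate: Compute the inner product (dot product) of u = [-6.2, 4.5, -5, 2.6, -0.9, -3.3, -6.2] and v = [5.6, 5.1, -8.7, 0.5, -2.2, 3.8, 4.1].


The inner product u . v = sum of u_i * v_i.
Term-by-term: -6.2 * 5.6, 4.5 * 5.1, -5 * -8.7, 2.6 * 0.5, -0.9 * -2.2, -3.3 * 3.8, -6.2 * 4.1
Products: -34.72, 22.95, 43.5, 1.3, 1.98, -12.54, -25.42
Sum = -34.72 + 22.95 + 43.5 + 1.3 + 1.98 + -12.54 + -25.42 = -2.95

-2.95


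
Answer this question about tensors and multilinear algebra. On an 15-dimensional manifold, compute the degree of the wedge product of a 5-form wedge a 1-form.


The degree of a wedge product is the sum of the degrees of the individual forms.
Degrees: 5, 1
Total degree = 5 + 1 = 6

6


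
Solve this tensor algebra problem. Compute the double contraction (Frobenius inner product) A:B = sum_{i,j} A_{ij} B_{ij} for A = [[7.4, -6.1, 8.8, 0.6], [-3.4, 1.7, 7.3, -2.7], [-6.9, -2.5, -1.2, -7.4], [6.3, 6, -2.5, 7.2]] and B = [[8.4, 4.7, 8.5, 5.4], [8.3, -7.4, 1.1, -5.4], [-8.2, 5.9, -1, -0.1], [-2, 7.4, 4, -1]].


A:B = sum over all i,j of A_{ij} * B_{ij}.
Row 1: 7.4*8.4=62.16, -6.1*4.7=-28.67, 8.8*8.5=74.8, 0.6*5.4=3.24 => row sum = 111.53
Row 2: -3.4*8.3=-28.22, 1.7*-7.4=-12.58, 7.3*1.1=8.03, -2.7*-5.4=14.58 => row sum = -18.19
Row 3: -6.9*-8.2=56.58, -2.5*5.9=-14.75, -1.2*-1=1.2, -7.4*-0.1=0.74 => row sum = 43.77
Row 4: 6.3*-2=-12.6, 6*7.4=44.4, -2.5*4=-10, 7.2*-1=-7.2 => row sum = 14.6
Total = 111.53 + -18.19 + 43.77 + 14.6 = 151.71

151.71


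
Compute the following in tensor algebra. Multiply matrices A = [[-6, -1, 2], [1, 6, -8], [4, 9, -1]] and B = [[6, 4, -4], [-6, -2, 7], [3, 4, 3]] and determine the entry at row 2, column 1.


(AB)_{ij} = sum_k A_{ik} B_{kj}.
For i=2, j=1:
A_{21} * B_{11} = 1 * 6 = 6
A_{22} * B_{21} = 6 * -6 = -36
A_{23} * B_{31} = -8 * 3 = -24
Sum = 6 + -36 + -24 = -54

-54


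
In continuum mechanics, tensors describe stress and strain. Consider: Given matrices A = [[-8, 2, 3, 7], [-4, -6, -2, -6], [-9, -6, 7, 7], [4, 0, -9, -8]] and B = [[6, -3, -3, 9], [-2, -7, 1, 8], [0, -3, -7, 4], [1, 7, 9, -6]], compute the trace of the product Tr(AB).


Tr(AB) = sum_i (AB)_{ii} where (AB)_{ii} = sum_k A_{ik} B_{ki}.
(AB)_{11} = -8*6 + 2*-2 + 3*0 + 7*1 = -45
(AB)_{22} = -4*-3 + -6*-7 + -2*-3 + -6*7 = 18
(AB)_{33} = -9*-3 + -6*1 + 7*-7 + 7*9 = 35
(AB)_{44} = 4*9 + 0*8 + -9*4 + -8*-6 = 48
Tr(AB) = -45 + 18 + 35 + 48 = 56

56


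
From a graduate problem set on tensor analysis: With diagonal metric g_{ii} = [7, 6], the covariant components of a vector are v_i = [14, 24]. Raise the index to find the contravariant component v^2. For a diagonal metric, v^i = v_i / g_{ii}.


To raise an index with a diagonal metric: v^i = v_i / g_{ii}.
For index 2: v_2 = 24, g_{22} = 6
v^2 = 24 / 6 = 4

4


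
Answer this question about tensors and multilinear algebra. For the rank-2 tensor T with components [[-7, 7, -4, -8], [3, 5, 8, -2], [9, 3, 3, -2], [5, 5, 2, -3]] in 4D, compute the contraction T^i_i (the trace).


The contraction (trace) of a rank-2 tensor is the sum of its diagonal elements.
Diagonal entries: A[1,1] = -7, A[2,2] = 5, A[3,3] = 3, A[4,4] = -3
Tr(A) = -7 + 5 + 3 + -3 = -2

-2


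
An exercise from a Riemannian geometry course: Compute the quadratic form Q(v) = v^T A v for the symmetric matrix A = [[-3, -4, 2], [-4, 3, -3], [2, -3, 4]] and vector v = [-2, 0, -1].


First compute Av:
(Av)_1 = -3*-2 + -4*0 + 2*-1 = 4
(Av)_2 = -4*-2 + 3*0 + -3*-1 = 11
(Av)_3 = 2*-2 + -3*0 + 4*-1 = -8
Av = [4, 11, -8]
Then v^T (Av) = -2*4 + 0*11 + -1*-8
= -8 + 0 + 8 = 0

0


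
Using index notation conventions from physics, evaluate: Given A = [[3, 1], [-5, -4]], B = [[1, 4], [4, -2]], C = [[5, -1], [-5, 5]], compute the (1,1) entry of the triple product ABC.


(ABC)_{11} = sum_m (AB)_{1m} C_{m1}. First compute row 1 of AB.
(AB)_{11} = 3*1 + 1*4 = 7
(AB)_{12} = 3*4 + 1*-2 = 10
Now contract with column 1 of C:
(AB)_{11} * C_{11} = 7 * 5 = 35
(AB)_{12} * C_{21} = 10 * -5 = -50
(ABC)_{11} = 35 + -50 = -15

-15


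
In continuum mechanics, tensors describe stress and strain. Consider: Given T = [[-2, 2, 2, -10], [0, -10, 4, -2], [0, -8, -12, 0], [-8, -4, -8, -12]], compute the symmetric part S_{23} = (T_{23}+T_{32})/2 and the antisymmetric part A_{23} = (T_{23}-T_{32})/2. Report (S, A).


T_{23} = 4
T_{32} = -8
S_{23} = (4 + -8)/2 = -4/2 = -2
A_{23} = (4 - -8)/2 = 12/2 = 6
Check: S + A = -2 + 6 = 4 = T_{23}.

(-2, 6)


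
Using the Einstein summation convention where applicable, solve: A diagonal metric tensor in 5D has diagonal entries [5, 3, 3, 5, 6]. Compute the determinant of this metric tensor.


For a diagonal metric, the determinant is the product of diagonal entries.
Diagonal entries: 5, 3, 3, 5, 6
det(g) = 5 * 3 * 3 * 5 * 6 = 1350

1350


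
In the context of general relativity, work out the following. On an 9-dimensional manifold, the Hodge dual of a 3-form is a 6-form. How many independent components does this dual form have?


The Hodge dual of a p-form on an n-dimensional manifold is an (n-p)-form.
n = 9, p = 3, so dual degree = 9 - 3 = 6
The number of components is C(n, n-p) = C(9, 6) = 84

84


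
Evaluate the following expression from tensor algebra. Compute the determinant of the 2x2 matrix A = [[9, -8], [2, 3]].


For a 2x2 matrix [[a, b], [c, d]], det = a*d - b*c.
a = 9, b = -8, c = 2, d = 3
a*d = 9 * 3 = 27
b*c = -8 * 2 = -16
det = 27 - -16 = 43

43


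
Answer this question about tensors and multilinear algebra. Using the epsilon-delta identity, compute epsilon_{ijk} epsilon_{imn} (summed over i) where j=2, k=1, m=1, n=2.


Using the identity: epsilon_{ijk} epsilon_{imn} = delta_{jm} delta_{kn} - delta_{jn} delta_{km}.
delta_{21} = 0
delta_{12} = 0
delta_{22} = 1
delta_{11} = 1
Result = 0 * 0 - 1 * 1 = 0 - 1 = -1

-1


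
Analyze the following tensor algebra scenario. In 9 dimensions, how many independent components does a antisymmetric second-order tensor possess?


A antisymmetric rank-2 tensor in d dimensions has d(d-1)/2 independent components.
d = 9
d(d-1)/2 = 9 * 8 / 2 = 72 / 2 = 36

36


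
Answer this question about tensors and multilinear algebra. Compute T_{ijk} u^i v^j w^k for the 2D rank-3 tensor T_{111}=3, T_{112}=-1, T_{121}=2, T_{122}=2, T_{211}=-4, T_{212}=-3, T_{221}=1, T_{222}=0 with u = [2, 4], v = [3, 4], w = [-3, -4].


S = sum over i,j,k of T_{ijk} u_i v_j w_k. Expanding all 8 terms:
T_{111}*u_1*v_1*w_1 = 3*2*3*-3 = -54  (running total: -54)
T_{112}*u_1*v_1*w_2 = -1*2*3*-4 = 24  (running total: -30)
T_{121}*u_1*v_2*w_1 = 2*2*4*-3 = -48  (running total: -78)
T_{122}*u_1*v_2*w_2 = 2*2*4*-4 = -64  (running total: -142)
T_{211}*u_2*v_1*w_1 = -4*4*3*-3 = 144  (running total: 2)
T_{212}*u_2*v_1*w_2 = -3*4*3*-4 = 144  (running total: 146)
T_{221}*u_2*v_2*w_1 = 1*4*4*-3 = -48  (running total: 98)
T_{222}*u_2*v_2*w_2 = 0*4*4*-4 = 0  (running total: 98)
S = 98

98


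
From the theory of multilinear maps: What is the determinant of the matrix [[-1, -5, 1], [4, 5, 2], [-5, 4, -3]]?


Expanding along the first row, det(A) = a11*M_11 - a12*M_12 + a13*M_13, where M_1j is the (1,j) minor.
Minor M_11 = 5*-3 - 2*4 = -23
Minor M_12 = 4*-3 - 2*-5 = -2
Minor M_13 = 4*4 - 5*-5 = 41
det = -1*(-23) - -5*(-2) + 1*(41)
    = 23 - 10 + 41
    = 54

54


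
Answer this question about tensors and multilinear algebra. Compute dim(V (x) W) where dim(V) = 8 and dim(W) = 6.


The dimension of a tensor product is the product of dimensions.
dim(V) = 8, dim(W) = 6
dim(V (x) W) = 8 * 6 = 48

48


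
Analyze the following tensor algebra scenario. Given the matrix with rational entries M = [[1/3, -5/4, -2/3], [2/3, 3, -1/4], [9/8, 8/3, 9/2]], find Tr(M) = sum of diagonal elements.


The trace is the sum of diagonal entries.
Diagonal: M[1,1] = 1/3, M[2,2] = 3, M[3,3] = 9/2
Tr(M) = 1/3 + 3 + 9/2
Computing step by step:
After adding M[1,1]: 1/3
After adding M[2,2]: 10/3
After adding M[3,3]: 47/6
Tr(M) = 47/6

47/6


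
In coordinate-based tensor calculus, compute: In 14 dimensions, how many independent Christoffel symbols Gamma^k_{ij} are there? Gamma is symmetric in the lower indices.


Christoffel symbols Gamma^k_{ij} are symmetric in i,j, so there are d * d(d+1)/2 independent symbols.
d = 14
d(d+1)/2 = 14 * 15 / 2 = 105
Total = 14 * 105 = 1470

1470


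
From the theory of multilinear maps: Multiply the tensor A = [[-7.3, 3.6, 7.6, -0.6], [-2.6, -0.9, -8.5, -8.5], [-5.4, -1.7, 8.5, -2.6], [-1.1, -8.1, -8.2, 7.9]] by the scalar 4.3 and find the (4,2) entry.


Scalar multiplication: (cA)_{ij} = c * A_{ij}.
c = 4.3
A_{42} = -8.1
(cA)_{42} = 4.3 * -8.1 = -34.83

-34.83


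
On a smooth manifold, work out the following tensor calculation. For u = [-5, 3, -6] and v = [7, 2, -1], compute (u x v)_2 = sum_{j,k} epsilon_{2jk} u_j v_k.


(u x v)_2 = sum_{j,k} epsilon_{2jk} u_j v_k. Only permutations of (1,2,3) contribute; the two non-zero terms are:
eps_{213} u_1 v_3 = -1 * -5 * -1 = -5
eps_{231} u_3 v_1 = 1 * -6 * 7 = -42
(u x v)_2 = -47

-47


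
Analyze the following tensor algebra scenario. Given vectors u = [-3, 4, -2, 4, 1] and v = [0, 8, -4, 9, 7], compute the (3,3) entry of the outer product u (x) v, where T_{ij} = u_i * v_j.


The outer product entry T_{ij} = u_i * v_j.
We need i=3, j=3.
u_3 = -2, v_3 = -4
T_{3,3} = -2 * -4 = 8

8


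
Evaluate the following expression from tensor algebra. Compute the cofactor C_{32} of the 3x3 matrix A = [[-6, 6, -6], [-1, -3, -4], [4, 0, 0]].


To find cofactor C_{32}, delete row 3 and column 2.
The resulting 2x2 submatrix is: [[-6, -6], [-1, -4]]
Minor M_{32} = -6*-4 - -6*-1
  = 24 - 6 = 18
Sign = (-1)^(3+2) = (-1)^5 = -1
Cofactor C_{32} = -1 * 18 = -18

-18


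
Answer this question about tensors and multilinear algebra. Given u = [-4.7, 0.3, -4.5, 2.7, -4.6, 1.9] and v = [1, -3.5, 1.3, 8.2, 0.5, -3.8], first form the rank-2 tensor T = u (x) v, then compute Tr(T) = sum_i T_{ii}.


The outer product gives T_{ij} = u_i v_j.
The trace (contraction) is Tr(T) = sum_i T_{ii} = sum_i u_i v_i.
Diagonal entries:
T_{11} = u_1 * v_1 = -4.7 * 1 = -4.7
T_{22} = u_2 * v_2 = 0.3 * -3.5 = -1.05
T_{33} = u_3 * v_3 = -4.5 * 1.3 = -5.85
T_{44} = u_4 * v_4 = 2.7 * 8.2 = 22.14
T_{55} = u_5 * v_5 = -4.6 * 0.5 = -2.3
T_{66} = u_6 * v_6 = 1.9 * -3.8 = -7.22
Tr(T) = -4.7 + -1.05 + -5.85 + 22.14 + -2.3 + -7.22 = 1.02

1.02


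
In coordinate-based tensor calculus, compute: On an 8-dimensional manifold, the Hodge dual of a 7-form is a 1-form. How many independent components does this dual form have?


The Hodge dual of a p-form on an n-dimensional manifold is an (n-p)-form.
n = 8, p = 7, so dual degree = 8 - 7 = 1
The number of components is C(n, n-p) = C(8, 1) = 8

8


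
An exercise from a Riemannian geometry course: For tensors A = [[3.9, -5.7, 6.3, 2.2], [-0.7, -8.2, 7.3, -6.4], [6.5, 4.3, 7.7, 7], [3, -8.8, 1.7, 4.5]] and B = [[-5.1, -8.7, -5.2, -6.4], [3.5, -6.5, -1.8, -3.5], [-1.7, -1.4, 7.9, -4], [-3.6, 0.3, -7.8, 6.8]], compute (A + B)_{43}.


Tensor addition is component-wise: (A + B)_{ij} = A_{ij} + B_{ij}.
A_{43} = 1.7
B_{43} = -7.8
(A + B)_{43} = 1.7 + -7.8 = -6.1

-6.1


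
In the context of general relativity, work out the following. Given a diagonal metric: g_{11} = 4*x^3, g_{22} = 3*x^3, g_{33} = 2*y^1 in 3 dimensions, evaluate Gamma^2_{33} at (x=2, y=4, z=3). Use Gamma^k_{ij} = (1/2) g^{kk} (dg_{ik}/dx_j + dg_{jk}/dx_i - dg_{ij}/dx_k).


For a diagonal metric, Gamma^k_{ij} = (1/2) g^{kk} (dg_{ik}/dx_j + dg_{jk}/dx_i - dg_{ij}/dx_k).
The metric is diagonal, so g_{ab} = 0 for a != b.
At the given point: g_{11} = 32, g_{22} = 24, g_{33} = 8
g^{22} = 1/24
dg_{32}/dx_3 = 0 (off-diagonal)
dg_{32}/dx_3 = 0 (off-diagonal)
dg_{33}/dx_2 = dg_{33}/dx_2 = 2
Numerator = 0 + 0 - 2 = -2
Gamma^2_{33} = -2 / (2 * 24) = -1/24

-1/24


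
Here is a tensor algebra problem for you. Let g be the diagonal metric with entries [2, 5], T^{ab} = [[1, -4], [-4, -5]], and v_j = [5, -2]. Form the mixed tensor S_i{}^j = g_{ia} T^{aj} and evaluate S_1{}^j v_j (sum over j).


Step 1: lower the first index. For a diagonal metric, g_{ia} T^{aj} = g_{ii} T^{ij} (no sum on i).
g_{11} = 2
S_1{}^1 = 2 * T^{11} = 2 * 1 = 2
S_1{}^2 = 2 * T^{12} = 2 * -4 = -8
Step 2: contract S_1{}^j with v_j.
S_1{}^1 * v_1 = 2 * 5 = 10
S_1{}^2 * v_2 = -8 * -2 = 16
Result = 10 + 16 = 26

26


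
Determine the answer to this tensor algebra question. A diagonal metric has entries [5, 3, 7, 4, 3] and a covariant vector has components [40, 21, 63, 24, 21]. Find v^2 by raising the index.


To raise an index with a diagonal metric: v^i = v_i / g_{ii}.
For index 2: v_2 = 21, g_{22} = 3
v^2 = 21 / 3 = 7

7


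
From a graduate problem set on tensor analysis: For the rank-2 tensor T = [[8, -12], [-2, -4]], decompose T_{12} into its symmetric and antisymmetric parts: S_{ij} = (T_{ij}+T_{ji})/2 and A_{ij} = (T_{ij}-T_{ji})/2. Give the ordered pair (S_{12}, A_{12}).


T_{12} = -12
T_{21} = -2
S_{12} = (-12 + -2)/2 = -14/2 = -7
A_{12} = (-12 - -2)/2 = -10/2 = -5
Check: S + A = -7 + -5 = -12 = T_{12}.

(-7, -5)


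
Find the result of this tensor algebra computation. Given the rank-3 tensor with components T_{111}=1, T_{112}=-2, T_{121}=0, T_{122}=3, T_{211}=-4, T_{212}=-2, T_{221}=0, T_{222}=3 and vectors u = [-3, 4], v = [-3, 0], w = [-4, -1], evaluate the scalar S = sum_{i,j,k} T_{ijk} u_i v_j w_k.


S = sum over i,j,k of T_{ijk} u_i v_j w_k. Expanding all 8 terms:
T_{111}*u_1*v_1*w_1 = 1*-3*-3*-4 = -36  (running total: -36)
T_{112}*u_1*v_1*w_2 = -2*-3*-3*-1 = 18  (running total: -18)
T_{121}*u_1*v_2*w_1 = 0*-3*0*-4 = 0  (running total: -18)
T_{122}*u_1*v_2*w_2 = 3*-3*0*-1 = 0  (running total: -18)
T_{211}*u_2*v_1*w_1 = -4*4*-3*-4 = -192  (running total: -210)
T_{212}*u_2*v_1*w_2 = -2*4*-3*-1 = -24  (running total: -234)
T_{221}*u_2*v_2*w_1 = 0*4*0*-4 = 0  (running total: -234)
T_{222}*u_2*v_2*w_2 = 3*4*0*-1 = 0  (running total: -234)
S = -234

-234
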